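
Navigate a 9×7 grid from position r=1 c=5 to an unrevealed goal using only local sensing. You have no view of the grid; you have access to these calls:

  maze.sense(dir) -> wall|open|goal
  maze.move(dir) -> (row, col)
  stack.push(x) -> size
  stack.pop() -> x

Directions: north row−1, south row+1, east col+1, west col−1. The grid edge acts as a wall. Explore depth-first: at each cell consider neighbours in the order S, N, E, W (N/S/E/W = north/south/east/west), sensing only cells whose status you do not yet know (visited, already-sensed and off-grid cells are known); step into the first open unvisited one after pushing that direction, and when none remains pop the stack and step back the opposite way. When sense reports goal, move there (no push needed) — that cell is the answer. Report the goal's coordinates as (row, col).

Do: maze.sense[dir=south]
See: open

Do: stack.push[x=south]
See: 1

Do: maze.move[dir=south]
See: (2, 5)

Do: maze.sense[dir=south]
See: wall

Do: maze.sense[dir=east]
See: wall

Do: maze.sense[dir=west]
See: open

Do: stack.push[x=west]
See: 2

Do: maze.move[dir=west]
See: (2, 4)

Do: maze.sense[dir=south]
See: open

Do: stack.push[x=south]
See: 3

Do: maze.move[dir=south]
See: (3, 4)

Do: maze.sense[dir=south]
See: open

Do: stack.push[x=south]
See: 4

Do: maze.move[dir=south]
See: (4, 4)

Do: maze.sense[dir=south]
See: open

Do: stack.push[x=south]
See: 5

Do: maze.move[dir=south]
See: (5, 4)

Do: maze.sense[dir=south]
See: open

Do: stack.push[x=south]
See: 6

Do: maze.move[dir=south]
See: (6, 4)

Do: maze.sense[dir=south]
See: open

Do: stack.push[x=south]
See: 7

Do: maze.move[dir=south]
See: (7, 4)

Do: maze.sense[dir=south]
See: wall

Do: maze.sense[dir=east]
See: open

Do: stack.push[x=east]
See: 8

Do: maze.move[dir=east]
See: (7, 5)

Do: maze.sense[dir=south]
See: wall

Do: maze.sense[dir=north]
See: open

Do: stack.push[x=north]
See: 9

Do: maze.move[dir=north]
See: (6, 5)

Do: maze.sense[dir=north]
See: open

Do: stack.push[x=north]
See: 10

Do: maze.move[dir=north]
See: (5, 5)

Do: maze.sense[dir=north]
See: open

Do: stack.push[x=north]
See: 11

Do: maze.move[dir=north]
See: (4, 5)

Do: maze.sense[dir=east]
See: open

Do: stack.push[x=east]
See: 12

Do: maze.move[dir=east]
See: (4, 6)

Do: maze.sense[dir=south]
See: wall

Do: maze.sense[dir=north]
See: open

Do: stack.push[x=north]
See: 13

Do: maze.move[dir=north]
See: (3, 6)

Do: stack.pop[]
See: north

Do: maze.move[dir=south]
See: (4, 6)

Do: stack.pop[]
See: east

Do: maze.move[dir=west]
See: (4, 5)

Do: stack.pop[]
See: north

Do: maze.move[dir=south]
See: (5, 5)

Do: stack.pop[]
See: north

Do: maze.move[dir=south]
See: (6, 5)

Do: maze.sense[dir=east]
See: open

Do: stack.push[x=east]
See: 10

Do: maze.move[dir=east]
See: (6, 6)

Do: maze.sense[dir=south]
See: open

Do: stack.push[x=south]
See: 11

Do: maze.move[dir=south]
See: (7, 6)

Do: maze.sense[dir=south]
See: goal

Do: maze.move[dir=south]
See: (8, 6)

Answer: (8, 6)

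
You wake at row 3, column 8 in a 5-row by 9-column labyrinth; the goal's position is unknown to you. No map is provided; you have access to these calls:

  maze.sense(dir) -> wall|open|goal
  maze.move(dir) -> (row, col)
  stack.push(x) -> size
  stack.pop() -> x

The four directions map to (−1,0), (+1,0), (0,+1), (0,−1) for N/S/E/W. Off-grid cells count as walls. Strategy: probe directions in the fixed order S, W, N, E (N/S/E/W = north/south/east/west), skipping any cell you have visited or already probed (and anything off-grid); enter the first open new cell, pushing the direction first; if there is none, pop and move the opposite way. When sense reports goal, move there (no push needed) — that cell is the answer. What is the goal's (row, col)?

·→ maze.sense(dir=south)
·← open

·→ stack.push(x=south)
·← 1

·→ maze.move(dir=south)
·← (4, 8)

·→ maze.sense(dir=west)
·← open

·→ stack.push(x=west)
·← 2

·→ maze.move(dir=west)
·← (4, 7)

·→ maze.sense(dir=west)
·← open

·→ stack.push(x=west)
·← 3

·→ maze.move(dir=west)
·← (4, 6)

·→ maze.sense(dir=west)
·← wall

·→ maze.sense(dir=north)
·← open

·→ stack.push(x=north)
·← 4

·→ maze.move(dir=north)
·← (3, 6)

·→ maze.sense(dir=west)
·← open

·→ stack.push(x=west)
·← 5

·→ maze.move(dir=west)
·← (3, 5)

·→ maze.sense(dir=west)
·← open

·→ stack.push(x=west)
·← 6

·→ maze.move(dir=west)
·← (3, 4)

·→ maze.sense(dir=south)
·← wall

·→ maze.sense(dir=west)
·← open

·→ stack.push(x=west)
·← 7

·→ maze.move(dir=west)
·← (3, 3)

·→ maze.sense(dir=south)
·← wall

·→ maze.sense(dir=west)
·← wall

·→ maze.sense(dir=north)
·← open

·→ stack.push(x=north)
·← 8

·→ maze.move(dir=north)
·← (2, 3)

·→ maze.sense(dir=west)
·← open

·→ stack.push(x=west)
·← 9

·→ maze.move(dir=west)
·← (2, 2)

·→ maze.sense(dir=west)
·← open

·→ stack.push(x=west)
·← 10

·→ maze.move(dir=west)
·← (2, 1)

·→ maze.sense(dir=south)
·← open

·→ stack.push(x=south)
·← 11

·→ maze.move(dir=south)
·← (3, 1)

·→ maze.sense(dir=south)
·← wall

·→ maze.sense(dir=west)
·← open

·→ stack.push(x=west)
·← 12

·→ maze.move(dir=west)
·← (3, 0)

·→ maze.sense(dir=south)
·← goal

·→ maze.move(dir=south)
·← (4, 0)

Answer: (4, 0)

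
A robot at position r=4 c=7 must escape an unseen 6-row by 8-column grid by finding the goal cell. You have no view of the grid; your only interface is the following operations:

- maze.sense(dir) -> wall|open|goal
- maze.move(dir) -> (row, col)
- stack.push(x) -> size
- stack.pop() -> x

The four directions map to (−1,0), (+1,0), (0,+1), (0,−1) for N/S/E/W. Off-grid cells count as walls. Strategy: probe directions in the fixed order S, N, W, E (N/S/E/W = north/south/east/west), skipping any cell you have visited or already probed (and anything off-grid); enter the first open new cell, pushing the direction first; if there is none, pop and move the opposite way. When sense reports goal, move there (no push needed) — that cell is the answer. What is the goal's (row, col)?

Step: maze.sense[dir: south]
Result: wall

Step: maze.sense[dir: north]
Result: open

Step: stack.push[x: north]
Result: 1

Step: maze.move[dir: north]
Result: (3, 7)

Step: maze.sense[dir: north]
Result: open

Step: stack.push[x: north]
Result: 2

Step: maze.move[dir: north]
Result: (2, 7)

Step: maze.sense[dir: north]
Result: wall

Step: maze.sense[dir: west]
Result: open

Step: stack.push[x: west]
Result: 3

Step: maze.move[dir: west]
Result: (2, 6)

Step: maze.sense[dir: south]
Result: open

Step: stack.push[x: south]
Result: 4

Step: maze.move[dir: south]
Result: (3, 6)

Step: maze.sense[dir: south]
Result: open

Step: stack.push[x: south]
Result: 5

Step: maze.move[dir: south]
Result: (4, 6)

Step: maze.sense[dir: south]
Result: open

Step: stack.push[x: south]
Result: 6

Step: maze.move[dir: south]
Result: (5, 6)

Step: maze.sense[dir: west]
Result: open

Step: stack.push[x: west]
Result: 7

Step: maze.move[dir: west]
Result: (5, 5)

Step: maze.sense[dir: north]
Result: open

Step: stack.push[x: north]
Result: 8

Step: maze.move[dir: north]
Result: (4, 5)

Step: maze.sense[dir: north]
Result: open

Step: stack.push[x: north]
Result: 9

Step: maze.move[dir: north]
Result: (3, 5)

Step: maze.sense[dir: north]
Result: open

Step: stack.push[x: north]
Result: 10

Step: maze.move[dir: north]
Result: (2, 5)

Step: maze.sense[dir: north]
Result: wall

Step: maze.sense[dir: west]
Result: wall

Step: stack.pop[]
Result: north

Step: maze.move[dir: south]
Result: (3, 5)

Step: maze.sense[dir: west]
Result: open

Step: stack.push[x: west]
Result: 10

Step: maze.move[dir: west]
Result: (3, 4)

Step: maze.sense[dir: south]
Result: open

Step: stack.push[x: south]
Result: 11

Step: maze.move[dir: south]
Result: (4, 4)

Step: maze.sense[dir: south]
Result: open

Step: stack.push[x: south]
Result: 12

Step: maze.move[dir: south]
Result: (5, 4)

Step: maze.sense[dir: west]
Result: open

Step: stack.push[x: west]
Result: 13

Step: maze.move[dir: west]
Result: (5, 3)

Step: maze.sense[dir: north]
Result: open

Step: stack.push[x: north]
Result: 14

Step: maze.move[dir: north]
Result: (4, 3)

Step: maze.sense[dir: north]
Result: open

Step: stack.push[x: north]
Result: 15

Step: maze.move[dir: north]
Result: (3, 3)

Step: maze.sense[dir: north]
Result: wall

Step: maze.sense[dir: west]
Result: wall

Step: stack.pop[]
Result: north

Step: maze.move[dir: south]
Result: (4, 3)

Step: maze.sense[dir: west]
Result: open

Step: stack.push[x: west]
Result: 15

Step: maze.move[dir: west]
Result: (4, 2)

Step: maze.sense[dir: south]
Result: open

Step: stack.push[x: south]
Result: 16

Step: maze.move[dir: south]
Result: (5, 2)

Step: maze.sense[dir: west]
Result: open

Step: stack.push[x: west]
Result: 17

Step: maze.move[dir: west]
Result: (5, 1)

Step: maze.sense[dir: north]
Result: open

Step: stack.push[x: north]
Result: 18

Step: maze.move[dir: north]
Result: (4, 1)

Step: maze.sense[dir: north]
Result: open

Step: stack.push[x: north]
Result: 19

Step: maze.move[dir: north]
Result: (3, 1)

Step: maze.sense[dir: north]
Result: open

Step: stack.push[x: north]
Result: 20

Step: maze.move[dir: north]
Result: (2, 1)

Step: maze.sense[dir: north]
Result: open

Step: stack.push[x: north]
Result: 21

Step: maze.move[dir: north]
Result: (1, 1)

Step: maze.sense[dir: north]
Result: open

Step: stack.push[x: north]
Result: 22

Step: maze.move[dir: north]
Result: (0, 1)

Step: maze.sense[dir: west]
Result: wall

Step: maze.sense[dir: east]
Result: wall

Step: stack.pop[]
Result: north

Step: maze.move[dir: south]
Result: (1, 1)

Step: maze.sense[dir: west]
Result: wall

Step: maze.sense[dir: east]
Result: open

Step: stack.push[x: east]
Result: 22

Step: maze.move[dir: east]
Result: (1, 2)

Step: maze.sense[dir: south]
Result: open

Step: stack.push[x: south]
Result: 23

Step: maze.move[dir: south]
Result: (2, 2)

Step: stack.pop[]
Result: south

Step: maze.move[dir: north]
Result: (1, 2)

Step: maze.sense[dir: east]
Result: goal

Step: maze.move[dir: east]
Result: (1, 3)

Answer: (1, 3)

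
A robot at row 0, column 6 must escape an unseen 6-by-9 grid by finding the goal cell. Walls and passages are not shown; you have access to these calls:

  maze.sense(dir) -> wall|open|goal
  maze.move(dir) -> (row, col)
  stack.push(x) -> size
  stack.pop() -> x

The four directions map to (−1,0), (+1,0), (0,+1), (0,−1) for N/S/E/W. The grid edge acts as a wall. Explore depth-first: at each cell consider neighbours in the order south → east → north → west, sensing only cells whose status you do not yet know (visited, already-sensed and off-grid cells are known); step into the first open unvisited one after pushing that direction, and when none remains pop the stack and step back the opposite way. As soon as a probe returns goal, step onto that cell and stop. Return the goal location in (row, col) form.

·→ maze.sense(dir=south)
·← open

·→ stack.push(x=south)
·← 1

·→ maze.move(dir=south)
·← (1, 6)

·→ maze.sense(dir=south)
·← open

·→ stack.push(x=south)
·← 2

·→ maze.move(dir=south)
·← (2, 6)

·→ maze.sense(dir=south)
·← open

·→ stack.push(x=south)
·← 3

·→ maze.move(dir=south)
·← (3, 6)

·→ maze.sense(dir=south)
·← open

·→ stack.push(x=south)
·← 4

·→ maze.move(dir=south)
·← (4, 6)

·→ maze.sense(dir=south)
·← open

·→ stack.push(x=south)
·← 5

·→ maze.move(dir=south)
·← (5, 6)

·→ maze.sense(dir=east)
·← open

·→ stack.push(x=east)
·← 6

·→ maze.move(dir=east)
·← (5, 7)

·→ maze.sense(dir=east)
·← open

·→ stack.push(x=east)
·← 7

·→ maze.move(dir=east)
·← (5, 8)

·→ maze.sense(dir=north)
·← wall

·→ stack.pop()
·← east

·→ maze.move(dir=west)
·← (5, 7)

·→ maze.sense(dir=north)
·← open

·→ stack.push(x=north)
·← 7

·→ maze.move(dir=north)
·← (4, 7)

·→ maze.sense(dir=north)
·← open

·→ stack.push(x=north)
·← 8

·→ maze.move(dir=north)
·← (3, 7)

·→ maze.sense(dir=east)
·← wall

·→ maze.sense(dir=north)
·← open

·→ stack.push(x=north)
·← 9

·→ maze.move(dir=north)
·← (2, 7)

·→ maze.sense(dir=east)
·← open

·→ stack.push(x=east)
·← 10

·→ maze.move(dir=east)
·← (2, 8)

·→ maze.sense(dir=north)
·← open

·→ stack.push(x=north)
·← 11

·→ maze.move(dir=north)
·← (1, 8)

·→ maze.sense(dir=north)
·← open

·→ stack.push(x=north)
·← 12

·→ maze.move(dir=north)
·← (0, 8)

·→ maze.sense(dir=west)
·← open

·→ stack.push(x=west)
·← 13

·→ maze.move(dir=west)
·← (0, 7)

·→ maze.sense(dir=south)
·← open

·→ stack.push(x=south)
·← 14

·→ maze.move(dir=south)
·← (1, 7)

·→ stack.pop()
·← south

·→ maze.move(dir=north)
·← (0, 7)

·→ stack.pop()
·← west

·→ maze.move(dir=east)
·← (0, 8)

·→ stack.pop()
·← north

·→ maze.move(dir=south)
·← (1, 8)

·→ stack.pop()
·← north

·→ maze.move(dir=south)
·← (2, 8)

·→ stack.pop()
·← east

·→ maze.move(dir=west)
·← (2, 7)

·→ stack.pop()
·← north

·→ maze.move(dir=south)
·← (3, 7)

·→ stack.pop()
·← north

·→ maze.move(dir=south)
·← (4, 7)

·→ stack.pop()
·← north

·→ maze.move(dir=south)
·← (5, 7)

·→ stack.pop()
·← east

·→ maze.move(dir=west)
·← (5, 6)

·→ maze.sense(dir=west)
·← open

·→ stack.push(x=west)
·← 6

·→ maze.move(dir=west)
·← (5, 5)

·→ maze.sense(dir=north)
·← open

·→ stack.push(x=north)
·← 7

·→ maze.move(dir=north)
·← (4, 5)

·→ maze.sense(dir=north)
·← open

·→ stack.push(x=north)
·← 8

·→ maze.move(dir=north)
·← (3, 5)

·→ maze.sense(dir=north)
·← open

·→ stack.push(x=north)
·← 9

·→ maze.move(dir=north)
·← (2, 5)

·→ maze.sense(dir=north)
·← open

·→ stack.push(x=north)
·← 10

·→ maze.move(dir=north)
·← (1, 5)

·→ maze.sense(dir=north)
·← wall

·→ maze.sense(dir=west)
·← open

·→ stack.push(x=west)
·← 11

·→ maze.move(dir=west)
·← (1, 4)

·→ maze.sense(dir=south)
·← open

·→ stack.push(x=south)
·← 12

·→ maze.move(dir=south)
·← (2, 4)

·→ maze.sense(dir=south)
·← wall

·→ maze.sense(dir=west)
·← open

·→ stack.push(x=west)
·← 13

·→ maze.move(dir=west)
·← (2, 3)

·→ maze.sense(dir=south)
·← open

·→ stack.push(x=south)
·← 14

·→ maze.move(dir=south)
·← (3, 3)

·→ maze.sense(dir=south)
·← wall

·→ maze.sense(dir=west)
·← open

·→ stack.push(x=west)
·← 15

·→ maze.move(dir=west)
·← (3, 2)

·→ maze.sense(dir=south)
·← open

·→ stack.push(x=south)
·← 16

·→ maze.move(dir=south)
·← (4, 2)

·→ maze.sense(dir=south)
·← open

·→ stack.push(x=south)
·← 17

·→ maze.move(dir=south)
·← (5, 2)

·→ maze.sense(dir=east)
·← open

·→ stack.push(x=east)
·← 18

·→ maze.move(dir=east)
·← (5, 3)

·→ maze.sense(dir=east)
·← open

·→ stack.push(x=east)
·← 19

·→ maze.move(dir=east)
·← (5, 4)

·→ maze.sense(dir=north)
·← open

·→ stack.push(x=north)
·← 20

·→ maze.move(dir=north)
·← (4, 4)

·→ stack.pop()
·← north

·→ maze.move(dir=south)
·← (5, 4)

·→ stack.pop()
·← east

·→ maze.move(dir=west)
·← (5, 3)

·→ stack.pop()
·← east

·→ maze.move(dir=west)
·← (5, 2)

·→ maze.sense(dir=west)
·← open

·→ stack.push(x=west)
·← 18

·→ maze.move(dir=west)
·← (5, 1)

·→ maze.sense(dir=north)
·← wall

·→ maze.sense(dir=west)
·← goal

·→ maze.move(dir=west)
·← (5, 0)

Answer: (5, 0)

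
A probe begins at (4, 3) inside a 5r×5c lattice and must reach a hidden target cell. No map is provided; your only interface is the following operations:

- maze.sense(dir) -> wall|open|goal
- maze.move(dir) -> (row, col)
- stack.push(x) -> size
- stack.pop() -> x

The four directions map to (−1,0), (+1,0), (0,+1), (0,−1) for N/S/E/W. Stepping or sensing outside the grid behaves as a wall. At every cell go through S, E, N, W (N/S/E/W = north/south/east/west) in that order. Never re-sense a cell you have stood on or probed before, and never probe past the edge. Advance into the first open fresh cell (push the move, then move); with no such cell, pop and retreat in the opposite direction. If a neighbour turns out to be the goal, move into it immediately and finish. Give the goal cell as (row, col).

Then maze.sense(dir='east'), and observe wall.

Using maze.sense(dir='north'), : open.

Calling stack.push(x='north'), and see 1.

I call maze.move(dir='north'), → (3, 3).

Invoking maze.sense(dir='east'), — result: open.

I call stack.push(x='east'), which returns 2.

I try maze.move(dir='east'), yielding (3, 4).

I try maze.sense(dir='north'), → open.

I call stack.push(x='north'), giving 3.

I use maze.move(dir='north'), yielding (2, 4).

I call maze.sense(dir='north'), : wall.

I invoke maze.sense(dir='west'), → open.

I invoke stack.push(x='west'), and observe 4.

Then maze.move(dir='west'), and see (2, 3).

I run maze.sense(dir='north'), which returns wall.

Next I call maze.sense(dir='west'), and get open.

Invoking stack.push(x='west'), → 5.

I invoke maze.move(dir='west'), — result: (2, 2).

Calling maze.sense(dir='south'), — result: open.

Invoking stack.push(x='south'), which returns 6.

Then maze.move(dir='south'), which returns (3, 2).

Next I call maze.sense(dir='south'), and get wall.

Using maze.sense(dir='west'), and see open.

I use stack.push(x='west'), yielding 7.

I invoke maze.move(dir='west'), yielding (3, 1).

Using maze.sense(dir='south'), — result: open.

I invoke stack.push(x='south'), which returns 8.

Now I run maze.move(dir='south'), which returns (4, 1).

Now I run maze.sense(dir='west'), : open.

Now I run stack.push(x='west'), → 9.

I run maze.move(dir='west'), — result: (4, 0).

Using maze.sense(dir='north'), : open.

I try stack.push(x='north'), → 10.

I invoke maze.move(dir='north'), → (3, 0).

I call maze.sense(dir='north'), yielding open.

I call stack.push(x='north'), → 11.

Then maze.move(dir='north'), and get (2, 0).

Next I call maze.sense(dir='east'), yielding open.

Using stack.push(x='east'), yielding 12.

Now I run maze.move(dir='east'), which returns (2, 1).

Now I run maze.sense(dir='north'), giving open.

Invoking stack.push(x='north'), and see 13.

I run maze.move(dir='north'), and observe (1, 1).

Invoking maze.sense(dir='east'), → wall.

I invoke maze.sense(dir='north'), giving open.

Now I run stack.push(x='north'), and get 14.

I use maze.move(dir='north'), and see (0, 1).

Now I run maze.sense(dir='east'), giving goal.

I try maze.move(dir='east'), and get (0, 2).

Answer: (0, 2)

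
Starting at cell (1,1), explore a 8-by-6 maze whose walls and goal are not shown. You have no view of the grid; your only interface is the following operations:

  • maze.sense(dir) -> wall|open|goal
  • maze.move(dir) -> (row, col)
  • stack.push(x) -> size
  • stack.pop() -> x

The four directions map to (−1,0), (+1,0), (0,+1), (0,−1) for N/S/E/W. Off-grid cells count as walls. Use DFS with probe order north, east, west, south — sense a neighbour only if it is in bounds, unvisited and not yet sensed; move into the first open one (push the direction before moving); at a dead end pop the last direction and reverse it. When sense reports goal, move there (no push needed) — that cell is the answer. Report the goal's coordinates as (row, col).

Now I run maze.sense with dir: north, and get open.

Calling stack.push with x: north, : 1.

I run maze.move with dir: north, and see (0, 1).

I run maze.sense with dir: east, and see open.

Using stack.push with x: east, — result: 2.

Now I run maze.move with dir: east, : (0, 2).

Now I run maze.sense with dir: east, and observe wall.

I run maze.sense with dir: south, : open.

I use stack.push with x: south, giving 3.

I invoke maze.move with dir: south, which returns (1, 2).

I invoke maze.sense with dir: east, and see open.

I use stack.push with x: east, → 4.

Next I call maze.move with dir: east, and get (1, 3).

Now I run maze.sense with dir: east, yielding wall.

I call maze.sense with dir: south, and observe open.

Then stack.push with x: south, yielding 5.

Using maze.move with dir: south, and see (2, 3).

Calling maze.sense with dir: east, — result: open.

Using stack.push with x: east, yielding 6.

Using maze.move with dir: east, yielding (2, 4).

I call maze.sense with dir: east, which returns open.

Now I run stack.push with x: east, — result: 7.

I use maze.move with dir: east, giving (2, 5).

I call maze.sense with dir: north, and get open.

Then stack.push with x: north, and get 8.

Now I run maze.move with dir: north, and get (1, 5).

Using maze.sense with dir: north, → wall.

Next I call stack.pop(), giving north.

I call maze.move with dir: south, which returns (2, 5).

Calling maze.sense with dir: south, → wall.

Now I run stack.pop(), which returns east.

Next I call maze.move with dir: west, and see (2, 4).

I invoke maze.sense with dir: south, and see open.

Next I call stack.push with x: south, and observe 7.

Calling maze.move with dir: south, : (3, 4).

Then maze.sense with dir: west, → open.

Calling stack.push with x: west, and observe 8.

I try maze.move with dir: west, — result: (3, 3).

I try maze.sense with dir: west, — result: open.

Calling stack.push with x: west, and get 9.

Using maze.move with dir: west, — result: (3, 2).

I call maze.sense with dir: north, and observe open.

I invoke stack.push with x: north, giving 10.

I run maze.move with dir: north, : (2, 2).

Next I call maze.sense with dir: west, and get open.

Then stack.push with x: west, and see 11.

I invoke maze.move with dir: west, and see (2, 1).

I try maze.sense with dir: west, giving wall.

Now I run maze.sense with dir: south, and see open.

Next I call stack.push with x: south, giving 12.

Using maze.move with dir: south, — result: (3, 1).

I use maze.sense with dir: west, yielding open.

I call stack.push with x: west, and get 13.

Then maze.move with dir: west, and get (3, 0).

I invoke maze.sense with dir: south, → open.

Using stack.push with x: south, and see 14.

Calling maze.move with dir: south, which returns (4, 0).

Then maze.sense with dir: east, yielding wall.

Using maze.sense with dir: south, and observe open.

I try stack.push with x: south, and observe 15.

I use maze.move with dir: south, which returns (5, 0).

Now I run maze.sense with dir: east, → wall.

Then maze.sense with dir: south, — result: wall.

Using stack.pop, and observe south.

I try maze.move with dir: north, and observe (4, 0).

Invoking stack.pop, and observe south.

Now I run maze.move with dir: north, → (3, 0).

Invoking stack.pop(), giving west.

I call maze.move with dir: east, yielding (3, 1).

Invoking stack.pop(), → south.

I try maze.move with dir: north, giving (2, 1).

Now I run stack.pop, giving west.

I invoke maze.move with dir: east, and get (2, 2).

Calling stack.pop, which returns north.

I call maze.move with dir: south, and get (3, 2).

I invoke maze.sense with dir: south, and observe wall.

Next I call stack.pop(), which returns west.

Using maze.move with dir: east, → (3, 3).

Using maze.sense with dir: south, — result: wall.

Calling stack.pop, giving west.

Invoking maze.move with dir: east, giving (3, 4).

I try maze.sense with dir: south, and observe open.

Next I call stack.push with x: south, — result: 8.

I call maze.move with dir: south, and see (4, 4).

Calling maze.sense with dir: east, : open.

Then stack.push with x: east, giving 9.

Using maze.move with dir: east, and see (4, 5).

I invoke maze.sense with dir: south, → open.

Invoking stack.push with x: south, : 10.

Then maze.move with dir: south, and get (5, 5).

I run maze.sense with dir: west, yielding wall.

I use maze.sense with dir: south, and get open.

Invoking stack.push with x: south, which returns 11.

Now I run maze.move with dir: south, which returns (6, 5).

I use maze.sense with dir: west, — result: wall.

I run maze.sense with dir: south, giving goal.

I invoke maze.move with dir: south, which returns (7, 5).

Answer: (7, 5)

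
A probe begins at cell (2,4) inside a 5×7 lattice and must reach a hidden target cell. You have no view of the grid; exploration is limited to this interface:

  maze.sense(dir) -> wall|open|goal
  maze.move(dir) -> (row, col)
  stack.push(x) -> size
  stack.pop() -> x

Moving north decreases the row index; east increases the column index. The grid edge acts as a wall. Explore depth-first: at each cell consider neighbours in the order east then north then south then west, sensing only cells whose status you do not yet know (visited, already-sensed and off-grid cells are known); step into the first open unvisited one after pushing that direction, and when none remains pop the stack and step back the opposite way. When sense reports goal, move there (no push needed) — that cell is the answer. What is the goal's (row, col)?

I invoke maze.sense using dir=east, and see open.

I use stack.push using x=east, and get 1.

Using maze.move using dir=east, — result: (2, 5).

I use maze.sense using dir=east, : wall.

Now I run maze.sense using dir=north, → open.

I call stack.push using x=north, giving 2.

Then maze.move using dir=north, — result: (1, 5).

I run maze.sense using dir=east, giving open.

Calling stack.push using x=east, which returns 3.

I try maze.move using dir=east, : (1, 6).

Invoking maze.sense using dir=north, yielding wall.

Using stack.pop(), : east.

Using maze.move using dir=west, and observe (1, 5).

Then maze.sense using dir=north, which returns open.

I call stack.push using x=north, : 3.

I run maze.move using dir=north, and see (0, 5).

Now I run maze.sense using dir=west, yielding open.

I call stack.push using x=west, → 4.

Next I call maze.move using dir=west, — result: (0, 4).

Invoking maze.sense using dir=south, and see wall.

Now I run maze.sense using dir=west, yielding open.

Then stack.push using x=west, which returns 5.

Then maze.move using dir=west, and get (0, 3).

Invoking maze.sense using dir=south, → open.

I run stack.push using x=south, → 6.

I run maze.move using dir=south, → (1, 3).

I call maze.sense using dir=south, yielding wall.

I call maze.sense using dir=west, and get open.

Next I call stack.push using x=west, → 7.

I try maze.move using dir=west, — result: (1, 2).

Now I run maze.sense using dir=north, yielding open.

I use stack.push using x=north, yielding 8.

I invoke maze.move using dir=north, and observe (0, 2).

I use maze.sense using dir=west, : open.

Then stack.push using x=west, — result: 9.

Calling maze.move using dir=west, and get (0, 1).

I try maze.sense using dir=south, : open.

Then stack.push using x=south, — result: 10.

I run maze.move using dir=south, and see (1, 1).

I try maze.sense using dir=south, and get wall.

Calling maze.sense using dir=west, and get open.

I invoke stack.push using x=west, and see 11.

Calling maze.move using dir=west, giving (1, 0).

Next I call maze.sense using dir=north, : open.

Then stack.push using x=north, giving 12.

I try maze.move using dir=north, → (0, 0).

Now I run stack.pop(), and see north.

Invoking maze.move using dir=south, — result: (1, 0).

I run maze.sense using dir=south, giving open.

Calling stack.push using x=south, and see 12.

I call maze.move using dir=south, → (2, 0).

Invoking maze.sense using dir=south, giving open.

I use stack.push using x=south, and observe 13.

I try maze.move using dir=south, giving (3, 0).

I use maze.sense using dir=east, — result: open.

I call stack.push using x=east, and observe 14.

I invoke maze.move using dir=east, — result: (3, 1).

I use maze.sense using dir=east, and observe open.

I use stack.push using x=east, and get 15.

Using maze.move using dir=east, giving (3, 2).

I run maze.sense using dir=east, giving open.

Then stack.push using x=east, giving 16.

Invoking maze.move using dir=east, yielding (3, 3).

Calling maze.sense using dir=east, and get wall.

Calling maze.sense using dir=south, yielding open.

I invoke stack.push using x=south, which returns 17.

I invoke maze.move using dir=south, → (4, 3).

Then maze.sense using dir=east, — result: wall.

Calling maze.sense using dir=west, yielding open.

I run stack.push using x=west, and get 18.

I run maze.move using dir=west, yielding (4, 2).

Using maze.sense using dir=west, and get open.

I call stack.push using x=west, giving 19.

I run maze.move using dir=west, and see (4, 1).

Calling maze.sense using dir=west, : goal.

Calling maze.move using dir=west, and get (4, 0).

Answer: (4, 0)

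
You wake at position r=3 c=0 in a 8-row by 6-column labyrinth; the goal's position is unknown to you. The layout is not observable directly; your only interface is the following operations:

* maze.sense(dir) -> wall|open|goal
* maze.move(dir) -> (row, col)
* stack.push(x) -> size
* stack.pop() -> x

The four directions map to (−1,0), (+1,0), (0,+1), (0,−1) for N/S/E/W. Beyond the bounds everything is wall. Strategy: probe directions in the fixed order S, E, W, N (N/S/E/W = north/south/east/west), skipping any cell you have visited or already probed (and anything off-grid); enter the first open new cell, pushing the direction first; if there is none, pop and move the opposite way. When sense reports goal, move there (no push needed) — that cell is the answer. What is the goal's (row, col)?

% maze.sense dir: south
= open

% stack.push x: south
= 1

% maze.move dir: south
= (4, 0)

% maze.sense dir: south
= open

% stack.push x: south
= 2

% maze.move dir: south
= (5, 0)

% maze.sense dir: south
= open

% stack.push x: south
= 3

% maze.move dir: south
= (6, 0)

% maze.sense dir: south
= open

% stack.push x: south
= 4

% maze.move dir: south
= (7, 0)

% maze.sense dir: east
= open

% stack.push x: east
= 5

% maze.move dir: east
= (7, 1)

% maze.sense dir: east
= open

% stack.push x: east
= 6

% maze.move dir: east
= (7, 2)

% maze.sense dir: east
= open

% stack.push x: east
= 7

% maze.move dir: east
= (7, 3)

% maze.sense dir: east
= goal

% maze.move dir: east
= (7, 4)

Answer: (7, 4)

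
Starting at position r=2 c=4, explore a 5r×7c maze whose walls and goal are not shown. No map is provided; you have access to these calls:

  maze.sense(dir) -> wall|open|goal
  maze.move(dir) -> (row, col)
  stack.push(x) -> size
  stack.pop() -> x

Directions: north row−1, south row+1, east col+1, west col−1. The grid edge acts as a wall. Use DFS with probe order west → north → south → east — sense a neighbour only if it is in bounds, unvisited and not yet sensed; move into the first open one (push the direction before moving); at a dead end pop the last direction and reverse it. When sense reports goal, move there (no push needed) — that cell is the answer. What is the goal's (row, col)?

==> maze.sense(dir='west')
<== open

==> stack.push(x='west')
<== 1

==> maze.move(dir='west')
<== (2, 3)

==> maze.sense(dir='west')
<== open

==> stack.push(x='west')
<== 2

==> maze.move(dir='west')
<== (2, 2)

==> maze.sense(dir='west')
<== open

==> stack.push(x='west')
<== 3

==> maze.move(dir='west')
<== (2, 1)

==> maze.sense(dir='west')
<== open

==> stack.push(x='west')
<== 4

==> maze.move(dir='west')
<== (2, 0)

==> maze.sense(dir='north')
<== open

==> stack.push(x='north')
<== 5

==> maze.move(dir='north')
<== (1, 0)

==> maze.sense(dir='north')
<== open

==> stack.push(x='north')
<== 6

==> maze.move(dir='north')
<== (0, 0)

==> maze.sense(dir='east')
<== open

==> stack.push(x='east')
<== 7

==> maze.move(dir='east')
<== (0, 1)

==> maze.sense(dir='south')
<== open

==> stack.push(x='south')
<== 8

==> maze.move(dir='south')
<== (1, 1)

==> maze.sense(dir='east')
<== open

==> stack.push(x='east')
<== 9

==> maze.move(dir='east')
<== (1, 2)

==> maze.sense(dir='north')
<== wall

==> maze.sense(dir='east')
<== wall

==> stack.pop()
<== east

==> maze.move(dir='west')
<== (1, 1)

==> stack.pop()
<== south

==> maze.move(dir='north')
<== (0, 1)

==> stack.pop()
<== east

==> maze.move(dir='west')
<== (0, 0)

==> stack.pop()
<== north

==> maze.move(dir='south')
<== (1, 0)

==> stack.pop()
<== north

==> maze.move(dir='south')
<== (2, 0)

==> maze.sense(dir='south')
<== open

==> stack.push(x='south')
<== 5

==> maze.move(dir='south')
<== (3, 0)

==> maze.sense(dir='south')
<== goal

==> maze.move(dir='south')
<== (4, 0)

Answer: (4, 0)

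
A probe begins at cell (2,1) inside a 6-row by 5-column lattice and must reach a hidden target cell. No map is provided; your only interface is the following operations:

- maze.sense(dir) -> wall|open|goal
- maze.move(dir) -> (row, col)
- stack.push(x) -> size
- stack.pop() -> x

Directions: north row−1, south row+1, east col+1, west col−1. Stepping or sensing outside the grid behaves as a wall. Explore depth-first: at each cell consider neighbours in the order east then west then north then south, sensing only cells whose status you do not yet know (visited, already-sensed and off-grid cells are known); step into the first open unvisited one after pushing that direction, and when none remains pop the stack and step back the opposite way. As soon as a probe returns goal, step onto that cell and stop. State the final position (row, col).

Next I call maze.sense(dir='east'), and get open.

I call stack.push(x='east'), which returns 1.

I try maze.move(dir='east'), : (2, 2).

Then maze.sense(dir='east'), giving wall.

I try maze.sense(dir='north'), and get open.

I use stack.push(x='north'), → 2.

Then maze.move(dir='north'), giving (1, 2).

Invoking maze.sense(dir='east'), which returns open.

I use stack.push(x='east'), and get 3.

I try maze.move(dir='east'), and get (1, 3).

Invoking maze.sense(dir='east'), — result: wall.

Invoking maze.sense(dir='north'), : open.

Now I run stack.push(x='north'), and observe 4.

I use maze.move(dir='north'), which returns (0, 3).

Next I call maze.sense(dir='east'), — result: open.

Next I call stack.push(x='east'), : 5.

I try maze.move(dir='east'), → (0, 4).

I invoke stack.pop(), and observe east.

I call maze.move(dir='west'), and observe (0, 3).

I invoke maze.sense(dir='west'), and get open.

I call stack.push(x='west'), → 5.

I try maze.move(dir='west'), giving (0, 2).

Then maze.sense(dir='west'), and see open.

I use stack.push(x='west'), — result: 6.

Then maze.move(dir='west'), which returns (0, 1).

I use maze.sense(dir='west'), — result: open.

I use stack.push(x='west'), and get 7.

I try maze.move(dir='west'), — result: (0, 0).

I run maze.sense(dir='south'), : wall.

I try stack.pop, and observe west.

Now I run maze.move(dir='east'), → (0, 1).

Next I call maze.sense(dir='south'), giving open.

I try stack.push(x='south'), and observe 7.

I invoke maze.move(dir='south'), and observe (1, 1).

Invoking stack.pop(), and observe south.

I run maze.move(dir='north'), yielding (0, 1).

I run stack.pop, which returns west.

I try maze.move(dir='east'), and get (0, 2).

I run stack.pop, — result: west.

Then maze.move(dir='east'), : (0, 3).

I try stack.pop, → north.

I call maze.move(dir='south'), and see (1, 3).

Then stack.pop, — result: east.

I run maze.move(dir='west'), and see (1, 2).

Now I run stack.pop(), : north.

I use maze.move(dir='south'), and see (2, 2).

I invoke maze.sense(dir='south'), which returns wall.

Now I run stack.pop(), which returns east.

Using maze.move(dir='west'), and see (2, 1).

Then maze.sense(dir='west'), and see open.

I run stack.push(x='west'), : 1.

I try maze.move(dir='west'), and see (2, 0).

I use maze.sense(dir='south'), yielding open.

Next I call stack.push(x='south'), and observe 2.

Now I run maze.move(dir='south'), giving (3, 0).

Calling maze.sense(dir='east'), yielding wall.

Using maze.sense(dir='south'), and get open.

I try stack.push(x='south'), giving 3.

Invoking maze.move(dir='south'), — result: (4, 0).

I run maze.sense(dir='east'), and get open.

I run stack.push(x='east'), giving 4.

Calling maze.move(dir='east'), → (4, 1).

I try maze.sense(dir='east'), yielding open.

Invoking stack.push(x='east'), → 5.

Invoking maze.move(dir='east'), — result: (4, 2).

I invoke maze.sense(dir='east'), : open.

Calling stack.push(x='east'), and get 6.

I call maze.move(dir='east'), yielding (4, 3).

Next I call maze.sense(dir='east'), which returns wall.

I try maze.sense(dir='north'), : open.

Now I run stack.push(x='north'), — result: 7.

Next I call maze.move(dir='north'), and see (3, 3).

Now I run maze.sense(dir='east'), and get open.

Next I call stack.push(x='east'), which returns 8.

Calling maze.move(dir='east'), → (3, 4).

Next I call maze.sense(dir='north'), : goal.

I try maze.move(dir='north'), and get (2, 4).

Answer: (2, 4)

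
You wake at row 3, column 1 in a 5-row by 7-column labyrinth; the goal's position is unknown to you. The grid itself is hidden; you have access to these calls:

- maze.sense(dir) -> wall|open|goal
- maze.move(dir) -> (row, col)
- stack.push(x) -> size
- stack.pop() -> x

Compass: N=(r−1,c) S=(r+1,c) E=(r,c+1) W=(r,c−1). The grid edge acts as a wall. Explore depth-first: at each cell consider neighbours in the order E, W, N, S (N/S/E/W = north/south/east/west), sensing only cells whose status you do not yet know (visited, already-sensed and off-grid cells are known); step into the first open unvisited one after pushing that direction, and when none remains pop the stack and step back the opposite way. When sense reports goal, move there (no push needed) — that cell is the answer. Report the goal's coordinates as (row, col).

Invoking maze.sense on dir→east, yielding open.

I invoke stack.push on x→east, and see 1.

I use maze.move on dir→east, which returns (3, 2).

Calling maze.sense on dir→east, giving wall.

Next I call maze.sense on dir→north, and see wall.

Then maze.sense on dir→south, and observe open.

Calling stack.push on x→south, — result: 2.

Next I call maze.move on dir→south, and see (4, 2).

I try maze.sense on dir→east, yielding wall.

Now I run maze.sense on dir→west, and see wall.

I use stack.pop, : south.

I invoke maze.move on dir→north, and observe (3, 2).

I invoke stack.pop, which returns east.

Calling maze.move on dir→west, and observe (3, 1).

Invoking maze.sense on dir→west, giving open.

Invoking stack.push on x→west, and observe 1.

I use maze.move on dir→west, giving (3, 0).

I use maze.sense on dir→north, and see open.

I use stack.push on x→north, and see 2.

Next I call maze.move on dir→north, giving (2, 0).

Next I call maze.sense on dir→east, and get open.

Using stack.push on x→east, yielding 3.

Using maze.move on dir→east, which returns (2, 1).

I try maze.sense on dir→north, giving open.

I run stack.push on x→north, → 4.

Then maze.move on dir→north, and get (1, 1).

I call maze.sense on dir→east, which returns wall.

Using maze.sense on dir→west, and get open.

I try stack.push on x→west, : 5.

I use maze.move on dir→west, — result: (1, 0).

I call maze.sense on dir→north, giving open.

I call stack.push on x→north, yielding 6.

Invoking maze.move on dir→north, and get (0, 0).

Calling maze.sense on dir→east, and get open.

Calling stack.push on x→east, — result: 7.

I try maze.move on dir→east, yielding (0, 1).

Now I run maze.sense on dir→east, — result: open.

Then stack.push on x→east, giving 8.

I try maze.move on dir→east, which returns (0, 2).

Invoking maze.sense on dir→east, : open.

I call stack.push on x→east, and get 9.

I use maze.move on dir→east, and get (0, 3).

I use maze.sense on dir→east, and get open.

Next I call stack.push on x→east, and see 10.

Using maze.move on dir→east, giving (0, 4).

I call maze.sense on dir→east, → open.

Next I call stack.push on x→east, giving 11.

Using maze.move on dir→east, and get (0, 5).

Invoking maze.sense on dir→east, and observe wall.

I call maze.sense on dir→south, yielding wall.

Then stack.pop(), → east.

I run maze.move on dir→west, which returns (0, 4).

Then maze.sense on dir→south, and see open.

I use stack.push on x→south, and observe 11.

I invoke maze.move on dir→south, → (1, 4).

I call maze.sense on dir→west, and see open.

I call stack.push on x→west, giving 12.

Then maze.move on dir→west, and get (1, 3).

Using maze.sense on dir→south, yielding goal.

Calling maze.move on dir→south, and see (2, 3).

Answer: (2, 3)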